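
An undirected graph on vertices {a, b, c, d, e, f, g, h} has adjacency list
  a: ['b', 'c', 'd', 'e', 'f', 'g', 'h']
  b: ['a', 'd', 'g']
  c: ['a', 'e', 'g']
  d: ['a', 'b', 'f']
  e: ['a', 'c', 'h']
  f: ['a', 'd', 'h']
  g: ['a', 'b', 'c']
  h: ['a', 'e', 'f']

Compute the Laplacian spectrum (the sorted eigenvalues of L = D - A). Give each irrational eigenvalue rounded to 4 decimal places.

[0, 1.7530, 1.7530, 3.4450, 3.4450, 4.8019, 4.8019, 8]

With the vertex order [a, b, c, d, e, f, g, h], the degrees are [7, 3, 3, 3, 3, 3, 3, 3], giving D = diag(7, 3, 3, 3, 3, 3, 3, 3) and L = D - A. The multiplicity of 0 as a Laplacian eigenvalue equals the number of connected components. There is one zero in the spectrum, matching the 1 component. The largest eigenvalue, 8, is at most the vertex count 8.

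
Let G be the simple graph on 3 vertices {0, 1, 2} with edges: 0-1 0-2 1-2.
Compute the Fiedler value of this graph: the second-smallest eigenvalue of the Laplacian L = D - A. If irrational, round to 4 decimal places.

Reading degrees in the order [0, 1, 2] gives [2, 2, 2]; set D = diag(2, 2, 2) and form L = D - A. The sorted Laplacian eigenvalues are [0, 3, 3]; the algebraic connectivity is the second entry, 3. There is one zero in the spectrum, matching the 1 component. The largest eigenvalue, 3, is at most the vertex count 3.

3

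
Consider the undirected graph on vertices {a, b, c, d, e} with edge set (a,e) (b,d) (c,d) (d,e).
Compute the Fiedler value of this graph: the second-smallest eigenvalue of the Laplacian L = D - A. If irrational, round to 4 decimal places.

0.5188

Reading degrees in the order [a, b, c, d, e] gives [1, 1, 1, 3, 2]; set D = diag(1, 1, 1, 3, 2) and form L = D - A. The smallest Laplacian eigenvalue is always 0. The next one, lambda_2 = 0.5188, measures how hard the graph is to disconnect: larger values mean better connectivity.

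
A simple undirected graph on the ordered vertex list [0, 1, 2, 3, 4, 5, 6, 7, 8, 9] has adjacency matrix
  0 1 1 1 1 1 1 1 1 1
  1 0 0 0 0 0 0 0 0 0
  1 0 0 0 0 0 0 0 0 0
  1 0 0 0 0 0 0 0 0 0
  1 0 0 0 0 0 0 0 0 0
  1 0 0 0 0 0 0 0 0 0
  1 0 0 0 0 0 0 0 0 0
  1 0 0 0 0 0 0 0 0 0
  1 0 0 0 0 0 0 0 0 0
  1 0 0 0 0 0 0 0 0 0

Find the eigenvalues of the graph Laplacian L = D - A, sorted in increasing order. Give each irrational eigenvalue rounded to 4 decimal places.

Reading degrees in the order [0, 1, 2, 3, 4, 5, 6, 7, 8, 9] gives [9, 1, 1, 1, 1, 1, 1, 1, 1, 1]; set D = diag(9, 1, 1, 1, 1, 1, 1, 1, 1, 1) and form L = D - A. Since every row of L sums to 0, the all-ones vector is in the kernel and 0 is an eigenvalue. The single zero eigenvalue shows the graph is connected. The eigenvalues sum to 18, which equals trace(L) = 2|E|. There is one zero in the spectrum, matching the 1 component.

[0, 1, 1, 1, 1, 1, 1, 1, 1, 10]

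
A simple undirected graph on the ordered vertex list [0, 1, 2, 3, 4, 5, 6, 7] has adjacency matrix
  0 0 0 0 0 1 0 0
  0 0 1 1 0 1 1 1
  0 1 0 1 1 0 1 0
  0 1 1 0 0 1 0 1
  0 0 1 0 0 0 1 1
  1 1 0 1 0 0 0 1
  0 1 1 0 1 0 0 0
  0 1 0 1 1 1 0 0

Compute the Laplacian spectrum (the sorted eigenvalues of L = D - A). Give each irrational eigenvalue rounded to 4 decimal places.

[0, 0.7883, 2.2533, 3.3820, 4.2242, 5.3138, 5.6180, 6.4203]

Each diagonal entry of L is the vertex degree and each off-diagonal entry is -1 where an edge is present, 0 otherwise; in the order [0, 1, 2, 3, 4, 5, 6, 7] the diagonal is [1, 5, 4, 4, 3, 4, 3, 4]. Since every row of L sums to 0, the all-ones vector is in the kernel and 0 is an eigenvalue. The single zero eigenvalue shows the graph is connected. The eigenvalues sum to 28, which equals trace(L) = 2|E|.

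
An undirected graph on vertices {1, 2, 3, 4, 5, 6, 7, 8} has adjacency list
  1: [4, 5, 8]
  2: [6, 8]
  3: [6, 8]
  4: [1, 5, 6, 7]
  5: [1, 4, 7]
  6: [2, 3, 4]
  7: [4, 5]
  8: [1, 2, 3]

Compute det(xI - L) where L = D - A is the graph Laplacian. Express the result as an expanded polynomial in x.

x^8 - 22x^7 + 199x^6 - 954x^5 + 2599x^4 - 3982x^3 + 3120x^2 - 928x

Reading degrees in the order [1, 2, 3, 4, 5, 6, 7, 8] gives [3, 2, 2, 4, 3, 3, 2, 3]; set D = diag(3, 2, 2, 4, 3, 3, 2, 3) and form L = D - A. L has integer entries, so p(x) = det(xI - L) has integer coefficients. Expanding the determinant yields x^8 - 22x^7 + 199x^6 - 954x^5 + 2599x^4 - 3982x^3 + 3120x^2 - 928x. The constant term is 0 because L is singular (the all-ones vector lies in its kernel). There is one zero in the spectrum, matching the 1 component.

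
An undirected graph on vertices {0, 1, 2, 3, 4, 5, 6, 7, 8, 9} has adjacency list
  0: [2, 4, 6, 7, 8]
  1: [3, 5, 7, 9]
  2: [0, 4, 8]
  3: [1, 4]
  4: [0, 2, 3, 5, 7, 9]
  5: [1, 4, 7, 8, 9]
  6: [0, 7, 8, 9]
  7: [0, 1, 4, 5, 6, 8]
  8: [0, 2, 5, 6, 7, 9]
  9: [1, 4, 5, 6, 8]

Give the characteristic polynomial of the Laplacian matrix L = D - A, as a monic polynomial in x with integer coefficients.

Reading degrees in the order [0, 1, 2, 3, 4, 5, 6, 7, 8, 9] gives [5, 4, 3, 2, 6, 5, 4, 6, 6, 5]; set D = diag(5, 4, 3, 2, 6, 5, 4, 6, 6, 5) and form L = D - A. Computing det(xI - L) by cofactor expansion (or equivalently via sum-over-permutations) gives x^10 - 46x^9 + 921x^8 - 10516x^7 + 75301x^6 - 349750x^5 + 1050255x^4 - 1958076x^3 + 2046010x^2 - 906900x. The constant term is 0 because L is singular (the all-ones vector lies in its kernel). By the matrix-tree theorem the graph has (1/10) * product of the nonzero eigenvalues = 90690 spanning trees.

x^10 - 46x^9 + 921x^8 - 10516x^7 + 75301x^6 - 349750x^5 + 1050255x^4 - 1958076x^3 + 2046010x^2 - 906900x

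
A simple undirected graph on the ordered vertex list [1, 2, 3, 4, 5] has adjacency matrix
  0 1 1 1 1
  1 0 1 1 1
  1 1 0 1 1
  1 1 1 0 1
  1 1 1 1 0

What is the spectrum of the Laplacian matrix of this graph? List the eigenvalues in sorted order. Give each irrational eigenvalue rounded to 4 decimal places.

[0, 5, 5, 5, 5]

With the vertex order [1, 2, 3, 4, 5], the degrees are [4, 4, 4, 4, 4], giving D = diag(4, 4, 4, 4, 4) and L = D - A. Diagonalising L (or applying a numerical eigensolver to the 5x5 matrix) gives the spectrum above.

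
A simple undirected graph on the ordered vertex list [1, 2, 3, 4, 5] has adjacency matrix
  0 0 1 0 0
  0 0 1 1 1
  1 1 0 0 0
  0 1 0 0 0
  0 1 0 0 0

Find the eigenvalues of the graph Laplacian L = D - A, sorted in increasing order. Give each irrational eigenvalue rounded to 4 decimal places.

With the vertex order [1, 2, 3, 4, 5], the degrees are [1, 3, 2, 1, 1], giving D = diag(1, 3, 2, 1, 1) and L = D - A. Since every row of L sums to 0, the all-ones vector is in the kernel and 0 is an eigenvalue. The eigenvalues sum to 8, which equals trace(L) = 2|E|. By the matrix-tree theorem the graph has (1/5) * product of the nonzero eigenvalues = 1 spanning tree.

[0, 0.5188, 1, 2.3111, 4.1701]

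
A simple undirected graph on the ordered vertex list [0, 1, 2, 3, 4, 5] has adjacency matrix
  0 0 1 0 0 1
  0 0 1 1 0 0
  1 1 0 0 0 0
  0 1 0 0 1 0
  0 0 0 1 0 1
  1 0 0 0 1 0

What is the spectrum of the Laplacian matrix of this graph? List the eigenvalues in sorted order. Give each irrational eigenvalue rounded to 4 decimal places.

Each diagonal entry of L is the vertex degree and each off-diagonal entry is -1 where an edge is present, 0 otherwise; in the order [0, 1, 2, 3, 4, 5] the diagonal is [2, 2, 2, 2, 2, 2]. Since every row of L sums to 0, the all-ones vector is in the kernel and 0 is an eigenvalue. The single zero eigenvalue shows the graph is connected. By the matrix-tree theorem the graph has (1/6) * product of the nonzero eigenvalues = 6 spanning trees. There is one zero in the spectrum, matching the 1 component.

[0, 1, 1, 3, 3, 4]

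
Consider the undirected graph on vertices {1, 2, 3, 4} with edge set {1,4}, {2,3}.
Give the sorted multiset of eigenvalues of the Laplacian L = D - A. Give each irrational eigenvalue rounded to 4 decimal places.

[0, 0, 2, 2]

Each diagonal entry of L is the vertex degree and each off-diagonal entry is -1 where an edge is present, 0 otherwise; in the order [1, 2, 3, 4] the diagonal is [1, 1, 1, 1]. Since every row of L sums to 0, the all-ones vector is in the kernel and 0 is an eigenvalue. The 2 zero eigenvalues correspond to the 2 connected components. There are 2 zeros in the spectrum, matching the 2 components. The eigenvalues sum to 4, which equals trace(L) = 2|E|.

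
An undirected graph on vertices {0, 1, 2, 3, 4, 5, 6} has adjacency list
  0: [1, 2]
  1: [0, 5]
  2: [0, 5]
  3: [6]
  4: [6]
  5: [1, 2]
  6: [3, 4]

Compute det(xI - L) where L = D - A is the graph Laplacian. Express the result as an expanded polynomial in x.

Each diagonal entry of L is the vertex degree and each off-diagonal entry is -1 where an edge is present, 0 otherwise; in the order [0, 1, 2, 3, 4, 5, 6] the diagonal is [2, 2, 2, 1, 1, 2, 2]. The eigenvalues of L are [0, 0, 1, 2, 2, 3, 4]; the characteristic polynomial is the product of (x - lambda_i), which multiplies out to x^7 - 12x^6 + 55x^5 - 120x^4 + 124x^3 - 48x^2. Since p(0) = det(-L) = 0, x divides p(x).

x^7 - 12x^6 + 55x^5 - 120x^4 + 124x^3 - 48x^2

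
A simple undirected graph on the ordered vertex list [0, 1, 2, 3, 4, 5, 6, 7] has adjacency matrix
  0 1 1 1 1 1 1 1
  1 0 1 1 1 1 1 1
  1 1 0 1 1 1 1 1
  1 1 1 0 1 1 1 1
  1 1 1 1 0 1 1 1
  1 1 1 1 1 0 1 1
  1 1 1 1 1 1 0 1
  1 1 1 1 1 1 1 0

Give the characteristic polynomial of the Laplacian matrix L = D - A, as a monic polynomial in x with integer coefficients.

x^8 - 56x^7 + 1344x^6 - 17920x^5 + 143360x^4 - 688128x^3 + 1835008x^2 - 2097152x

Each diagonal entry of L is the vertex degree and each off-diagonal entry is -1 where an edge is present, 0 otherwise; in the order [0, 1, 2, 3, 4, 5, 6, 7] the diagonal is [7, 7, 7, 7, 7, 7, 7, 7]. L has integer entries, so p(x) = det(xI - L) has integer coefficients. Expanding the determinant yields x^8 - 56x^7 + 1344x^6 - 17920x^5 + 143360x^4 - 688128x^3 + 1835008x^2 - 2097152x. Since p(0) = det(-L) = 0, x divides p(x). There is one zero in the spectrum, matching the 1 component. By the matrix-tree theorem the graph has (1/8) * product of the nonzero eigenvalues = 262144 spanning trees.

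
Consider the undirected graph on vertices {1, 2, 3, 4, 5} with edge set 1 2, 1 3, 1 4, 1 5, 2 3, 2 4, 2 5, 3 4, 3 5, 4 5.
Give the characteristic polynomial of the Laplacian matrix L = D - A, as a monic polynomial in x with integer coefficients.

With the vertex order [1, 2, 3, 4, 5], the degrees are [4, 4, 4, 4, 4], giving D = diag(4, 4, 4, 4, 4) and L = D - A. L has integer entries, so p(x) = det(xI - L) has integer coefficients. Expanding the determinant yields x^5 - 20x^4 + 150x^3 - 500x^2 + 625x. The constant term is 0 because L is singular (the all-ones vector lies in its kernel). The largest eigenvalue, 5, is at most the vertex count 5.

x^5 - 20x^4 + 150x^3 - 500x^2 + 625x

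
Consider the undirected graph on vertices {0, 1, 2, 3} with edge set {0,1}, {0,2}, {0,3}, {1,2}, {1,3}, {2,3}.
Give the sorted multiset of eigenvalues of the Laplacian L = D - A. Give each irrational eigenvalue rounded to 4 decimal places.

[0, 4, 4, 4]

With the vertex order [0, 1, 2, 3], the degrees are [3, 3, 3, 3], giving D = diag(3, 3, 3, 3) and L = D - A. Since every row of L sums to 0, the all-ones vector is in the kernel and 0 is an eigenvalue. The single zero eigenvalue shows the graph is connected. By the matrix-tree theorem the graph has (1/4) * product of the nonzero eigenvalues = 16 spanning trees.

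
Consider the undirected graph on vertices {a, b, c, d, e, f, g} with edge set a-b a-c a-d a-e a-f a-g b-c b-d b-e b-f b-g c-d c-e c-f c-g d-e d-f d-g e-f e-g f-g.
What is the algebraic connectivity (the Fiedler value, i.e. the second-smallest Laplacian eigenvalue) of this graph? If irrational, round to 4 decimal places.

7

Reading degrees in the order [a, b, c, d, e, f, g] gives [6, 6, 6, 6, 6, 6, 6]; set D = diag(6, 6, 6, 6, 6, 6, 6) and form L = D - A. The smallest Laplacian eigenvalue is always 0. The next one, lambda_2 = 7, measures how hard the graph is to disconnect: larger values mean better connectivity. The largest eigenvalue, 7, is at most the vertex count 7.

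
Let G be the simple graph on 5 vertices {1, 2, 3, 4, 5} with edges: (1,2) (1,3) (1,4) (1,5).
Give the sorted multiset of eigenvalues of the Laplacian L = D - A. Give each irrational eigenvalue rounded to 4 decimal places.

[0, 1, 1, 1, 5]

With the vertex order [1, 2, 3, 4, 5], the degrees are [4, 1, 1, 1, 1], giving D = diag(4, 1, 1, 1, 1) and L = D - A. Diagonalising L (or applying a numerical eigensolver to the 5x5 matrix) gives the spectrum above.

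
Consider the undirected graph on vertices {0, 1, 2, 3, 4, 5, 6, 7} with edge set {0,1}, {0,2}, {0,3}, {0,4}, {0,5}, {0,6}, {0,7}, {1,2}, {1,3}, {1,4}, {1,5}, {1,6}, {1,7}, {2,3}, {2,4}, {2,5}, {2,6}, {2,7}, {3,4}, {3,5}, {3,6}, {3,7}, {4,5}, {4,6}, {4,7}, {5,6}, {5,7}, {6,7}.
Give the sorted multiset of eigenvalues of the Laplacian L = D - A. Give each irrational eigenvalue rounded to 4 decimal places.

Each diagonal entry of L is the vertex degree and each off-diagonal entry is -1 where an edge is present, 0 otherwise; in the order [0, 1, 2, 3, 4, 5, 6, 7] the diagonal is [7, 7, 7, 7, 7, 7, 7, 7]. Since every row of L sums to 0, the all-ones vector is in the kernel and 0 is an eigenvalue. The single zero eigenvalue shows the graph is connected. The eigenvalues sum to 56, which equals trace(L) = 2|E|.

[0, 8, 8, 8, 8, 8, 8, 8]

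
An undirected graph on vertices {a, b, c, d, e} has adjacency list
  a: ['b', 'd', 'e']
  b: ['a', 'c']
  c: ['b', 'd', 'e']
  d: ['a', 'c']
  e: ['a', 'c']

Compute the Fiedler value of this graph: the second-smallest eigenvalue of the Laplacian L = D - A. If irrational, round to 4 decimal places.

Each diagonal entry of L is the vertex degree and each off-diagonal entry is -1 where an edge is present, 0 otherwise; in the order [a, b, c, d, e] the diagonal is [3, 2, 3, 2, 2]. Computing the eigenvalues of L and sorting gives [0, 2, 2, 3, 5]. The Fiedler value lambda_2 = 2 is strictly positive, so the graph is connected. The eigenvalues sum to 12, which equals trace(L) = 2|E|.

2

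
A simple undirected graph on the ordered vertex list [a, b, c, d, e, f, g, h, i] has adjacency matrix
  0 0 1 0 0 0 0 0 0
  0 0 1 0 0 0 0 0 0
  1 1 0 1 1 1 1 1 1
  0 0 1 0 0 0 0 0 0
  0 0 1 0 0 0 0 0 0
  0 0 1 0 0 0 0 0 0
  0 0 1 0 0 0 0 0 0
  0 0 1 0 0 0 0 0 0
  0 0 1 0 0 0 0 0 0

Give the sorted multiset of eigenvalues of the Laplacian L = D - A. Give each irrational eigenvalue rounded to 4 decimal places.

[0, 1, 1, 1, 1, 1, 1, 1, 9]

Each diagonal entry of L is the vertex degree and each off-diagonal entry is -1 where an edge is present, 0 otherwise; in the order [a, b, c, d, e, f, g, h, i] the diagonal is [1, 1, 8, 1, 1, 1, 1, 1, 1]. Since every row of L sums to 0, the all-ones vector is in the kernel and 0 is an eigenvalue. The single zero eigenvalue shows the graph is connected. By the matrix-tree theorem the graph has (1/9) * product of the nonzero eigenvalues = 1 spanning tree. There is one zero in the spectrum, matching the 1 component.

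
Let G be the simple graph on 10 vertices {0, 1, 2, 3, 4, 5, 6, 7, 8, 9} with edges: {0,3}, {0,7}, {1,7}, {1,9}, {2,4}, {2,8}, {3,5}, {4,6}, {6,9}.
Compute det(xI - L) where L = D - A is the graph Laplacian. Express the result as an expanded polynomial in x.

Reading degrees in the order [0, 1, 2, 3, 4, 5, 6, 7, 8, 9] gives [2, 2, 2, 2, 2, 1, 2, 2, 1, 2]; set D = diag(2, 2, 2, 2, 2, 1, 2, 2, 1, 2) and form L = D - A. L has integer entries, so p(x) = det(xI - L) has integer coefficients. Expanding the determinant yields x^10 - 18x^9 + 136x^8 - 560x^7 + 1365x^6 - 2002x^5 + 1716x^4 - 792x^3 + 165x^2 - 10x. Since p(0) = det(-L) = 0, x divides p(x). There is one zero in the spectrum, matching the 1 component. The largest eigenvalue, 3.9021, is at most the vertex count 10.

x^10 - 18x^9 + 136x^8 - 560x^7 + 1365x^6 - 2002x^5 + 1716x^4 - 792x^3 + 165x^2 - 10x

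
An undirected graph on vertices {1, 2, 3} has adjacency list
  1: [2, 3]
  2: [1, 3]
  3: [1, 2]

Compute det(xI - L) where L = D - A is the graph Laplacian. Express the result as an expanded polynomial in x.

x^3 - 6x^2 + 9x

Reading degrees in the order [1, 2, 3] gives [2, 2, 2]; set D = diag(2, 2, 2) and form L = D - A. Computing det(xI - L) by cofactor expansion (or equivalently via sum-over-permutations) gives x^3 - 6x^2 + 9x. The coefficient of x^2 equals -trace(L) = -6, matching the sum of degrees. There is one zero in the spectrum, matching the 1 component. The eigenvalues sum to 6, which equals trace(L) = 2|E|.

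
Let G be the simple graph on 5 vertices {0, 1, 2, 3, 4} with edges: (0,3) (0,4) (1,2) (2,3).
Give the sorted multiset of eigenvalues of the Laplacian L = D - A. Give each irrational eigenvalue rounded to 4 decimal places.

Each diagonal entry of L is the vertex degree and each off-diagonal entry is -1 where an edge is present, 0 otherwise; in the order [0, 1, 2, 3, 4] the diagonal is [2, 1, 2, 2, 1]. The multiplicity of 0 as a Laplacian eigenvalue equals the number of connected components. The single zero eigenvalue shows the graph is connected. By the matrix-tree theorem the graph has (1/5) * product of the nonzero eigenvalues = 1 spanning tree. There is one zero in the spectrum, matching the 1 component.

[0, 0.3820, 1.3820, 2.6180, 3.6180]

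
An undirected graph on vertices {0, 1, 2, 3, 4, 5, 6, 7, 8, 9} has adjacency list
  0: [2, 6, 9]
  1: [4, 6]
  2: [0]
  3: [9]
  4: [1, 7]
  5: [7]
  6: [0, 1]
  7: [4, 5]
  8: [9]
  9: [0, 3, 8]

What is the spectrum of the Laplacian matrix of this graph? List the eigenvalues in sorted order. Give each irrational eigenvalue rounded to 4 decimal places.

[0, 0.1236, 0.4790, 0.7723, 1, 1.5904, 2.5350, 3.1669, 3.6885, 4.6442]

Each diagonal entry of L is the vertex degree and each off-diagonal entry is -1 where an edge is present, 0 otherwise; in the order [0, 1, 2, 3, 4, 5, 6, 7, 8, 9] the diagonal is [3, 2, 1, 1, 2, 1, 2, 2, 1, 3]. The multiplicity of 0 as a Laplacian eigenvalue equals the number of connected components. The single zero eigenvalue shows the graph is connected. The largest eigenvalue, 4.6442, is at most the vertex count 10.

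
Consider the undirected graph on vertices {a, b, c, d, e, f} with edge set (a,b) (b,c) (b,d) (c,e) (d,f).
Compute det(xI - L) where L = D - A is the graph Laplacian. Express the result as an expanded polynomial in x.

With the vertex order [a, b, c, d, e, f], the degrees are [1, 3, 2, 2, 1, 1], giving D = diag(1, 3, 2, 2, 1, 1) and L = D - A. L has integer entries, so p(x) = det(xI - L) has integer coefficients. Expanding the determinant yields x^6 - 10x^5 + 35x^4 - 52x^3 + 31x^2 - 6x. The constant term is 0 because L is singular (the all-ones vector lies in its kernel). The eigenvalues sum to 10, which equals trace(L) = 2|E|.

x^6 - 10x^5 + 35x^4 - 52x^3 + 31x^2 - 6x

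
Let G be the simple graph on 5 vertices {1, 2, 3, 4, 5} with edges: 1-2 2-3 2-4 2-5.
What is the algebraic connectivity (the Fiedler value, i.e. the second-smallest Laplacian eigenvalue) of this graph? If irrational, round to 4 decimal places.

With the vertex order [1, 2, 3, 4, 5], the degrees are [1, 4, 1, 1, 1], giving D = diag(1, 4, 1, 1, 1) and L = D - A. The sorted Laplacian eigenvalues are [0, 1, 1, 1, 5]; the algebraic connectivity is the second entry, 1.

1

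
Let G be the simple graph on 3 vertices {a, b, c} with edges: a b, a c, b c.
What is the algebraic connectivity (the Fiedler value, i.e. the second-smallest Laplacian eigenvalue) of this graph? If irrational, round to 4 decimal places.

3

With the vertex order [a, b, c], the degrees are [2, 2, 2], giving D = diag(2, 2, 2) and L = D - A. The sorted Laplacian eigenvalues are [0, 3, 3]; the algebraic connectivity is the second entry, 3. The largest eigenvalue, 3, is at most the vertex count 3.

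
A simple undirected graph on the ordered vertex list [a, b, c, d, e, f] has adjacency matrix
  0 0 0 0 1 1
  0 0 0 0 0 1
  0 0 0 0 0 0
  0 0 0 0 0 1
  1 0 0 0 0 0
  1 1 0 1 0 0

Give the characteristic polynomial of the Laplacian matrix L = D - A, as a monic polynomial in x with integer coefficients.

Reading degrees in the order [a, b, c, d, e, f] gives [2, 1, 0, 1, 1, 3]; set D = diag(2, 1, 0, 1, 1, 3) and form L = D - A. Computing det(xI - L) by cofactor expansion (or equivalently via sum-over-permutations) gives x^6 - 8x^5 + 20x^4 - 18x^3 + 5x^2. The coefficient of x^5 equals -trace(L) = -8, matching the sum of degrees. The eigenvalues sum to 8, which equals trace(L) = 2|E|.

x^6 - 8x^5 + 20x^4 - 18x^3 + 5x^2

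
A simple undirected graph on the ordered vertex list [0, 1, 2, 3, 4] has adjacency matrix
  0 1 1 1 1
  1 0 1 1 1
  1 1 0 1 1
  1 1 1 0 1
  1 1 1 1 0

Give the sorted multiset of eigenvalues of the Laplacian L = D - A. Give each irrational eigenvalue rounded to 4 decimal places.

Each diagonal entry of L is the vertex degree and each off-diagonal entry is -1 where an edge is present, 0 otherwise; in the order [0, 1, 2, 3, 4] the diagonal is [4, 4, 4, 4, 4]. Diagonalising L (or applying a numerical eigensolver to the 5x5 matrix) gives the spectrum above. By the matrix-tree theorem the graph has (1/5) * product of the nonzero eigenvalues = 125 spanning trees.

[0, 5, 5, 5, 5]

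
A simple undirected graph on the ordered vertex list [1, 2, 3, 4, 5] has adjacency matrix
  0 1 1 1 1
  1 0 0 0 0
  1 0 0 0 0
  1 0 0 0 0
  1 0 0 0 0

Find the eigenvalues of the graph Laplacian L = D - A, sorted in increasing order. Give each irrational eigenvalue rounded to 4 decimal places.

[0, 1, 1, 1, 5]

With the vertex order [1, 2, 3, 4, 5], the degrees are [4, 1, 1, 1, 1], giving D = diag(4, 1, 1, 1, 1) and L = D - A. Diagonalising L (or applying a numerical eigensolver to the 5x5 matrix) gives the spectrum above. The single zero eigenvalue shows the graph is connected. There is one zero in the spectrum, matching the 1 component.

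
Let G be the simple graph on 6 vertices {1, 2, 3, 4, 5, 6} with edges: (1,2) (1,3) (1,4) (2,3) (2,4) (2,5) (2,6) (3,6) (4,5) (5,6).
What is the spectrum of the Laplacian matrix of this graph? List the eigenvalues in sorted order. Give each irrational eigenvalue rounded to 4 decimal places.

[0, 2.3820, 2.3820, 4.6180, 4.6180, 6]

Each diagonal entry of L is the vertex degree and each off-diagonal entry is -1 where an edge is present, 0 otherwise; in the order [1, 2, 3, 4, 5, 6] the diagonal is [3, 5, 3, 3, 3, 3]. Since every row of L sums to 0, the all-ones vector is in the kernel and 0 is an eigenvalue. The single zero eigenvalue shows the graph is connected. The largest eigenvalue, 6, is at most the vertex count 6. The eigenvalues sum to 20, which equals trace(L) = 2|E|.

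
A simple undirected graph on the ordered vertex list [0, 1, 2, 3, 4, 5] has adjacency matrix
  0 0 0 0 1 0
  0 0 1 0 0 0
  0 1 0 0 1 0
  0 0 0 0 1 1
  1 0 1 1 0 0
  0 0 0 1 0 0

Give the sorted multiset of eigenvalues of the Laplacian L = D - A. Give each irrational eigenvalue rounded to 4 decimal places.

[0, 0.3820, 0.6972, 2, 2.6180, 4.3028]

With the vertex order [0, 1, 2, 3, 4, 5], the degrees are [1, 1, 2, 2, 3, 1], giving D = diag(1, 1, 2, 2, 3, 1) and L = D - A. Diagonalising L (or applying a numerical eigensolver to the 6x6 matrix) gives the spectrum above. The single zero eigenvalue shows the graph is connected. The largest eigenvalue, 4.3028, is at most the vertex count 6. The eigenvalues sum to 10, which equals trace(L) = 2|E|.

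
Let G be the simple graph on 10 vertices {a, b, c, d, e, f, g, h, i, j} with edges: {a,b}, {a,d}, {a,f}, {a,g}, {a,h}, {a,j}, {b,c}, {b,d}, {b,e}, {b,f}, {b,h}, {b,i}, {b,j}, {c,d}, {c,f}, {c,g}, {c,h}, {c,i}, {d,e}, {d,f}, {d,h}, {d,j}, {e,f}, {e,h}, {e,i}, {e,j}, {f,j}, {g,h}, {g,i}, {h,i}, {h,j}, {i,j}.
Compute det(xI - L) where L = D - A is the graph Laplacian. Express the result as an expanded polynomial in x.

x^10 - 64x^9 + 1805x^8 - 29428x^7 + 305470x^6 - 2092176x^5 + 9447254x^4 - 27095072x^3 + 44736866x^2 - 32354060x

Reading degrees in the order [a, b, c, d, e, f, g, h, i, j] gives [6, 8, 6, 7, 6, 6, 4, 8, 6, 7]; set D = diag(6, 8, 6, 7, 6, 6, 4, 8, 6, 7) and form L = D - A. Computing det(xI - L) by cofactor expansion (or equivalently via sum-over-permutations) gives x^10 - 64x^9 + 1805x^8 - 29428x^7 + 305470x^6 - 2092176x^5 + 9447254x^4 - 27095072x^3 + 44736866x^2 - 32354060x. Since p(0) = det(-L) = 0, x divides p(x). The eigenvalues sum to 64, which equals trace(L) = 2|E|.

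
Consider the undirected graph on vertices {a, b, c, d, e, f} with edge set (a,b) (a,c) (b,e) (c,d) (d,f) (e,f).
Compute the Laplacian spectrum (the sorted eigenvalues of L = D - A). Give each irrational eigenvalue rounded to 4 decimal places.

[0, 1, 1, 3, 3, 4]

With the vertex order [a, b, c, d, e, f], the degrees are [2, 2, 2, 2, 2, 2], giving D = diag(2, 2, 2, 2, 2, 2) and L = D - A. Since every row of L sums to 0, the all-ones vector is in the kernel and 0 is an eigenvalue. The single zero eigenvalue shows the graph is connected. There is one zero in the spectrum, matching the 1 component. The eigenvalues sum to 12, which equals trace(L) = 2|E|.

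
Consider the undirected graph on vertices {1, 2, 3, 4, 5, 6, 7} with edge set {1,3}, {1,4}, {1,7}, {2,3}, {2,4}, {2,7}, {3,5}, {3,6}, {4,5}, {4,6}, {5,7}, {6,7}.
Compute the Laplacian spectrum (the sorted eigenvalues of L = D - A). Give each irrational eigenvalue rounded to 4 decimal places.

[0, 3, 3, 3, 4, 4, 7]

Each diagonal entry of L is the vertex degree and each off-diagonal entry is -1 where an edge is present, 0 otherwise; in the order [1, 2, 3, 4, 5, 6, 7] the diagonal is [3, 3, 4, 4, 3, 3, 4]. L is symmetric positive semidefinite, so every eigenvalue is real and nonnegative. The single zero eigenvalue shows the graph is connected.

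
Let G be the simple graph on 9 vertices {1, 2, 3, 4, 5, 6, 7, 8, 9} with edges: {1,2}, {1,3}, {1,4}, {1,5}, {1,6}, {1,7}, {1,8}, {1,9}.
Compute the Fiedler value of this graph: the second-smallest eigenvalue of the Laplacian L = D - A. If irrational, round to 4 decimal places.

1

With the vertex order [1, 2, 3, 4, 5, 6, 7, 8, 9], the degrees are [8, 1, 1, 1, 1, 1, 1, 1, 1], giving D = diag(8, 1, 1, 1, 1, 1, 1, 1, 1) and L = D - A. The smallest Laplacian eigenvalue is always 0. The next one, lambda_2 = 1, measures how hard the graph is to disconnect: larger values mean better connectivity.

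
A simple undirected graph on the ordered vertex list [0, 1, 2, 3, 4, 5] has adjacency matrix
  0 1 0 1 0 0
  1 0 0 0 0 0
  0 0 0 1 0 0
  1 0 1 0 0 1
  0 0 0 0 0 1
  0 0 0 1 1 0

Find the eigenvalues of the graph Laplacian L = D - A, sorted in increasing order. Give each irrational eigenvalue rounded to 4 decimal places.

[0, 0.3820, 0.6972, 2, 2.6180, 4.3028]

Each diagonal entry of L is the vertex degree and each off-diagonal entry is -1 where an edge is present, 0 otherwise; in the order [0, 1, 2, 3, 4, 5] the diagonal is [2, 1, 1, 3, 1, 2]. L is symmetric positive semidefinite, so every eigenvalue is real and nonnegative. The single zero eigenvalue shows the graph is connected. By the matrix-tree theorem the graph has (1/6) * product of the nonzero eigenvalues = 1 spanning tree.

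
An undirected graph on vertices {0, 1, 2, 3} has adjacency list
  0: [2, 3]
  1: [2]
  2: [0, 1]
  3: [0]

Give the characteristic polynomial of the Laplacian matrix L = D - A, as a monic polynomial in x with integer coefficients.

x^4 - 6x^3 + 10x^2 - 4x

With the vertex order [0, 1, 2, 3], the degrees are [2, 1, 2, 1], giving D = diag(2, 1, 2, 1) and L = D - A. L has integer entries, so p(x) = det(xI - L) has integer coefficients. Expanding the determinant yields x^4 - 6x^3 + 10x^2 - 4x. The constant term is 0 because L is singular (the all-ones vector lies in its kernel).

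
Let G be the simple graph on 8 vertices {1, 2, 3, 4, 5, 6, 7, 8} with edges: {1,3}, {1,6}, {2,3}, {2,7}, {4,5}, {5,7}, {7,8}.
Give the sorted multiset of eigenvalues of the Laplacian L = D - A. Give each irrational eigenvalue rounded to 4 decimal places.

Reading degrees in the order [1, 2, 3, 4, 5, 6, 7, 8] gives [2, 2, 2, 1, 2, 1, 3, 1]; set D = diag(2, 2, 2, 1, 2, 1, 3, 1) and form L = D - A. Since every row of L sums to 0, the all-ones vector is in the kernel and 0 is an eigenvalue. The eigenvalues sum to 14, which equals trace(L) = 2|E|.

[0, 0.1864, 0.5858, 1, 2, 2.4707, 3.4142, 4.3429]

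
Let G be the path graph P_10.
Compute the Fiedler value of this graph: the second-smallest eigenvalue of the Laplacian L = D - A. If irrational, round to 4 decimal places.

0.0979

The graph has 10 vertices and degree multiset [2, 2, 2, 2, 2, 2, 2, 2, 1, 1]; D is the diagonal matrix of degrees and L = D - A. Computing the eigenvalues of L and sorting gives [0, 0.0979, 0.3820, 0.8244, 1.3820, 2, 2.6180, 3.1756, 3.6180, 3.9021]. The Fiedler value lambda_2 = 0.0979 is strictly positive, so the graph is connected. By the matrix-tree theorem the graph has (1/10) * product of the nonzero eigenvalues = 1 spanning tree.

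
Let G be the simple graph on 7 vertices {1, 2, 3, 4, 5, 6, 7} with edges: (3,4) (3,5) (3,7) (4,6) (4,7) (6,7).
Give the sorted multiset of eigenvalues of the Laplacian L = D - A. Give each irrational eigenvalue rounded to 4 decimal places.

[0, 0, 0, 0.8299, 2.6889, 4, 4.4812]

Reading degrees in the order [1, 2, 3, 4, 5, 6, 7] gives [0, 0, 3, 3, 1, 2, 3]; set D = diag(0, 0, 3, 3, 1, 2, 3) and form L = D - A. The multiplicity of 0 as a Laplacian eigenvalue equals the number of connected components. The 3 zero eigenvalues correspond to the 3 connected components. There are 3 zeros in the spectrum, matching the 3 components.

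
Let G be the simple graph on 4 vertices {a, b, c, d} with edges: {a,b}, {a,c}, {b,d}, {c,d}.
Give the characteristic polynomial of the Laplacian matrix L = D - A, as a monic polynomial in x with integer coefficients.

With the vertex order [a, b, c, d], the degrees are [2, 2, 2, 2], giving D = diag(2, 2, 2, 2) and L = D - A. The eigenvalues of L are [0, 2, 2, 4]; the characteristic polynomial is the product of (x - lambda_i), which multiplies out to x^4 - 8x^3 + 20x^2 - 16x. The constant term is 0 because L is singular (the all-ones vector lies in its kernel). By the matrix-tree theorem the graph has (1/4) * product of the nonzero eigenvalues = 4 spanning trees. There is one zero in the spectrum, matching the 1 component.

x^4 - 8x^3 + 20x^2 - 16x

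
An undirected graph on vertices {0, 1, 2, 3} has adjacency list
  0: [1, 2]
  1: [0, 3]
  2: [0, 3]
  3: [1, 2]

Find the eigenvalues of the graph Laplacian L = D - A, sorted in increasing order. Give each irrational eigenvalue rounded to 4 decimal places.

With the vertex order [0, 1, 2, 3], the degrees are [2, 2, 2, 2], giving D = diag(2, 2, 2, 2) and L = D - A. L is symmetric positive semidefinite, so every eigenvalue is real and nonnegative. The single zero eigenvalue shows the graph is connected. There is one zero in the spectrum, matching the 1 component. The eigenvalues sum to 8, which equals trace(L) = 2|E|.

[0, 2, 2, 4]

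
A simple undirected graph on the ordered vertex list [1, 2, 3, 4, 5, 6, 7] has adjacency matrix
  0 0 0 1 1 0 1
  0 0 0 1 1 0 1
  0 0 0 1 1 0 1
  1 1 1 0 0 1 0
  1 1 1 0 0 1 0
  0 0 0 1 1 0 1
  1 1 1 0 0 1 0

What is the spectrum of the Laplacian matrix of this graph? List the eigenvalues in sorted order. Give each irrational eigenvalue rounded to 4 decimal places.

Reading degrees in the order [1, 2, 3, 4, 5, 6, 7] gives [3, 3, 3, 4, 4, 3, 4]; set D = diag(3, 3, 3, 4, 4, 3, 4) and form L = D - A. Diagonalising L (or applying a numerical eigensolver to the 7x7 matrix) gives the spectrum above. The single zero eigenvalue shows the graph is connected. By the matrix-tree theorem the graph has (1/7) * product of the nonzero eigenvalues = 432 spanning trees. The largest eigenvalue, 7, is at most the vertex count 7.

[0, 3, 3, 3, 4, 4, 7]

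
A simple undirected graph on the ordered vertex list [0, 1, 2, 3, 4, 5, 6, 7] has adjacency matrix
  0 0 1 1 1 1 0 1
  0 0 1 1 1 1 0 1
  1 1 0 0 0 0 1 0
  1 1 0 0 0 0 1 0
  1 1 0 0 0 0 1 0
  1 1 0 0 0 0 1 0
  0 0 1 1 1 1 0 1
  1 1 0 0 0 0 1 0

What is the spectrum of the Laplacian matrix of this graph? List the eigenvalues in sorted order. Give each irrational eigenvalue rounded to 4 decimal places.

[0, 3, 3, 3, 3, 5, 5, 8]

Each diagonal entry of L is the vertex degree and each off-diagonal entry is -1 where an edge is present, 0 otherwise; in the order [0, 1, 2, 3, 4, 5, 6, 7] the diagonal is [5, 5, 3, 3, 3, 3, 5, 3]. L is symmetric positive semidefinite, so every eigenvalue is real and nonnegative. The single zero eigenvalue shows the graph is connected. There is one zero in the spectrum, matching the 1 component.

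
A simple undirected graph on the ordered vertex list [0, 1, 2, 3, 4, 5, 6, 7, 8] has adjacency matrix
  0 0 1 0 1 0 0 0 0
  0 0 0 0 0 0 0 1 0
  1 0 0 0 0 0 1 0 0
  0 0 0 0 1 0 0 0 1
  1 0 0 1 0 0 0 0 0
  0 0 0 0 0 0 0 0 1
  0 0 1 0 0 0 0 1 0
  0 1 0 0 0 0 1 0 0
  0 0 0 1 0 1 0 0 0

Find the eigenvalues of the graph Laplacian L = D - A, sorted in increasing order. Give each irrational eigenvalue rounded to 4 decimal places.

[0, 0.1206, 0.4679, 1, 1.6527, 2.3473, 3, 3.5321, 3.8794]

With the vertex order [0, 1, 2, 3, 4, 5, 6, 7, 8], the degrees are [2, 1, 2, 2, 2, 1, 2, 2, 2], giving D = diag(2, 1, 2, 2, 2, 1, 2, 2, 2) and L = D - A. The multiplicity of 0 as a Laplacian eigenvalue equals the number of connected components. There is one zero in the spectrum, matching the 1 component.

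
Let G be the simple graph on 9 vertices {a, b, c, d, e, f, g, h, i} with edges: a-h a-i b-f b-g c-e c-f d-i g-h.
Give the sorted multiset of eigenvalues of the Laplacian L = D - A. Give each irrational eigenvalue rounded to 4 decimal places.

[0, 0.1206, 0.4679, 1, 1.6527, 2.3473, 3, 3.5321, 3.8794]

With the vertex order [a, b, c, d, e, f, g, h, i], the degrees are [2, 2, 2, 1, 1, 2, 2, 2, 2], giving D = diag(2, 2, 2, 1, 1, 2, 2, 2, 2) and L = D - A. L is symmetric positive semidefinite, so every eigenvalue is real and nonnegative.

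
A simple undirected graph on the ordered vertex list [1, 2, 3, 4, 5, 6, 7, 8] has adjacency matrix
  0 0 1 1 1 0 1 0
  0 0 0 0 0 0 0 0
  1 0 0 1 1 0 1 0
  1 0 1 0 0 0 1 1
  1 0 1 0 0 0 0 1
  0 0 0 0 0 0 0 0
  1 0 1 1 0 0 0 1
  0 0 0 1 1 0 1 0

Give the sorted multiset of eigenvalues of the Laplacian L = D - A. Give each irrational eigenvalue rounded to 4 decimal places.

Reading degrees in the order [1, 2, 3, 4, 5, 6, 7, 8] gives [4, 0, 4, 4, 3, 0, 4, 3]; set D = diag(4, 0, 4, 4, 3, 0, 4, 3) and form L = D - A. Since every row of L sums to 0, the all-ones vector is in the kernel and 0 is an eigenvalue. The 3 zero eigenvalues correspond to the 3 connected components. There are 3 zeros in the spectrum, matching the 3 components.

[0, 0, 0, 3, 3, 5, 5, 6]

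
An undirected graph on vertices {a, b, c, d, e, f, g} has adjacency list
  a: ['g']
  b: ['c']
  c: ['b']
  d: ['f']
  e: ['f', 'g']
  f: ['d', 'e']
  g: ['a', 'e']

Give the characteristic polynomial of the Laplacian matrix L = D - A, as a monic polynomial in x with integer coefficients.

x^7 - 10x^6 + 37x^5 - 62x^4 + 45x^3 - 10x^2

Each diagonal entry of L is the vertex degree and each off-diagonal entry is -1 where an edge is present, 0 otherwise; in the order [a, b, c, d, e, f, g] the diagonal is [1, 1, 1, 1, 2, 2, 2]. L has integer entries, so p(x) = det(xI - L) has integer coefficients. Expanding the determinant yields x^7 - 10x^6 + 37x^5 - 62x^4 + 45x^3 - 10x^2. Since p(0) = det(-L) = 0, x divides p(x). The eigenvalues sum to 10, which equals trace(L) = 2|E|. The largest eigenvalue, 3.6180, is at most the vertex count 7.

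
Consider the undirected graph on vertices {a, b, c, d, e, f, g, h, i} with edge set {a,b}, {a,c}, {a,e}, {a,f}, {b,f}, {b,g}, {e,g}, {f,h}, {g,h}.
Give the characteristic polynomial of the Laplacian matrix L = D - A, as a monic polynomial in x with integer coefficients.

Reading degrees in the order [a, b, c, d, e, f, g, h, i] gives [4, 3, 1, 0, 2, 3, 3, 2, 0]; set D = diag(4, 3, 1, 0, 2, 3, 3, 2, 0) and form L = D - A. L has integer entries, so p(x) = det(xI - L) has integer coefficients. Expanding the determinant yields x^9 - 18x^8 + 127x^7 - 446x^6 + 816x^5 - 730x^4 + 245x^3. The constant term is 0 because L is singular (the all-ones vector lies in its kernel). There are 3 zeros in the spectrum, matching the 3 components. The largest eigenvalue, 5.3640, is at most the vertex count 9.

x^9 - 18x^8 + 127x^7 - 446x^6 + 816x^5 - 730x^4 + 245x^3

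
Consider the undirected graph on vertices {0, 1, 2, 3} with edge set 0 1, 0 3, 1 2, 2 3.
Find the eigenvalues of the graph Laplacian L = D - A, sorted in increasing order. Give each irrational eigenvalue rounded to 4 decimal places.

Each diagonal entry of L is the vertex degree and each off-diagonal entry is -1 where an edge is present, 0 otherwise; in the order [0, 1, 2, 3] the diagonal is [2, 2, 2, 2]. L is symmetric positive semidefinite, so every eigenvalue is real and nonnegative. The single zero eigenvalue shows the graph is connected. The largest eigenvalue, 4, is at most the vertex count 4.

[0, 2, 2, 4]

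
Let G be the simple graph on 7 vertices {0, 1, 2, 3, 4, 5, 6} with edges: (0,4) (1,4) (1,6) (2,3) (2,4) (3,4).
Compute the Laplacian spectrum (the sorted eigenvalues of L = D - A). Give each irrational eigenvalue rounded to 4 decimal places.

With the vertex order [0, 1, 2, 3, 4, 5, 6], the degrees are [1, 2, 2, 2, 4, 0, 1], giving D = diag(1, 2, 2, 2, 4, 0, 1) and L = D - A. Diagonalising L (or applying a numerical eigensolver to the 7x7 matrix) gives the spectrum above. The 2 zero eigenvalues correspond to the 2 connected components. There are 2 zeros in the spectrum, matching the 2 components. The eigenvalues sum to 12, which equals trace(L) = 2|E|.

[0, 0, 0.4859, 1, 2.4280, 3, 5.0861]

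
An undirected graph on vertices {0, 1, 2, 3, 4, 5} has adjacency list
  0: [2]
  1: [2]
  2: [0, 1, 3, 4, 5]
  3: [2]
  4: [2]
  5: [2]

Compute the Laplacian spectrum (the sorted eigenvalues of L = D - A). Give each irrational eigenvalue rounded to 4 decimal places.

[0, 1, 1, 1, 1, 6]

Reading degrees in the order [0, 1, 2, 3, 4, 5] gives [1, 1, 5, 1, 1, 1]; set D = diag(1, 1, 5, 1, 1, 1) and form L = D - A. Since every row of L sums to 0, the all-ones vector is in the kernel and 0 is an eigenvalue. There is one zero in the spectrum, matching the 1 component. By the matrix-tree theorem the graph has (1/6) * product of the nonzero eigenvalues = 1 spanning tree.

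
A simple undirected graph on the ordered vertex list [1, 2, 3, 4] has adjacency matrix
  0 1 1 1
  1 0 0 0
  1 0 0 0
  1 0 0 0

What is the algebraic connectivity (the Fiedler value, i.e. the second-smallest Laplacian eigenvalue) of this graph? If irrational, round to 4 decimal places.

With the vertex order [1, 2, 3, 4], the degrees are [3, 1, 1, 1], giving D = diag(3, 1, 1, 1) and L = D - A. Computing the eigenvalues of L and sorting gives [0, 1, 1, 4]. The Fiedler value lambda_2 = 1 is strictly positive, so the graph is connected.

1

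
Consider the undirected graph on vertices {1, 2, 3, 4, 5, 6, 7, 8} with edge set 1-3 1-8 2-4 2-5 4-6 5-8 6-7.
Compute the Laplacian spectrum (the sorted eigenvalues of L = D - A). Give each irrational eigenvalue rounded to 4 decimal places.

With the vertex order [1, 2, 3, 4, 5, 6, 7, 8], the degrees are [2, 2, 1, 2, 2, 2, 1, 2], giving D = diag(2, 2, 1, 2, 2, 2, 1, 2) and L = D - A. Diagonalising L (or applying a numerical eigensolver to the 8x8 matrix) gives the spectrum above. The single zero eigenvalue shows the graph is connected. The largest eigenvalue, 3.8478, is at most the vertex count 8. By the matrix-tree theorem the graph has (1/8) * product of the nonzero eigenvalues = 1 spanning tree.

[0, 0.1522, 0.5858, 1.2346, 2, 2.7654, 3.4142, 3.8478]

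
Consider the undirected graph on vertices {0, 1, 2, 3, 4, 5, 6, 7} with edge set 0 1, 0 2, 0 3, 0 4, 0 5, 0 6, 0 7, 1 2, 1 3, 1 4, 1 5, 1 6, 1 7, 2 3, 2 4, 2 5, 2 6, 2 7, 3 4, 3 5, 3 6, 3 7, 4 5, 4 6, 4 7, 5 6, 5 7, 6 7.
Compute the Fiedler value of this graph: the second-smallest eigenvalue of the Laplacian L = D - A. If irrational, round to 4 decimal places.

8

With the vertex order [0, 1, 2, 3, 4, 5, 6, 7], the degrees are [7, 7, 7, 7, 7, 7, 7, 7], giving D = diag(7, 7, 7, 7, 7, 7, 7, 7) and L = D - A. The smallest Laplacian eigenvalue is always 0. The next one, lambda_2 = 8, measures how hard the graph is to disconnect: larger values mean better connectivity. There is one zero in the spectrum, matching the 1 component.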